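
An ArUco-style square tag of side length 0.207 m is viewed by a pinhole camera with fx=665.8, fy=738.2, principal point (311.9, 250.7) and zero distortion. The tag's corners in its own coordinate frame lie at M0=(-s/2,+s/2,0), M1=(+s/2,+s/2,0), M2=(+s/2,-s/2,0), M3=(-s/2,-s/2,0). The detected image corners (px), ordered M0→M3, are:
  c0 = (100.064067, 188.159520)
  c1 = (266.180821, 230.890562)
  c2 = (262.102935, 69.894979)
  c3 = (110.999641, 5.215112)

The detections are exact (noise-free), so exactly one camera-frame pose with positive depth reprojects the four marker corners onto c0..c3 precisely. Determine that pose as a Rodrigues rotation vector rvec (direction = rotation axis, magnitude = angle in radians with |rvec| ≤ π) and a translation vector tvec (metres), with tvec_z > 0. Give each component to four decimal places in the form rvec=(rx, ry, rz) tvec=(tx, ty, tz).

rvec=(-0.3567, -0.6647, 0.0697) tvec=(-0.1422, -0.1369, 0.7837)

Intrinsics K: fx=665.8, fy=738.2, cx=311.9, cy=250.7
Marker side s = 0.207 m; corners in marker frame (Z=0):
  M0 = (-0.1035, +0.1035, 0)
  M1 = (+0.1035, +0.1035, 0)
  M2 = (+0.1035, -0.1035, 0)
  M3 = (-0.1035, -0.1035, 0)
Detected image corners:
  c0 = (100.064067, 188.159520) px
  c1 = (266.180821, 230.890562) px
  c2 = (262.102935, 69.894979) px
  c3 = (110.999641, 5.215112) px
Planar DLT: solve 8×8 A·h = b for H (H[2,2]=1):
  H  [+903.99777 -95.24106 +191.10639]
  H  [+355.05156 +772.15638 +121.71201]
  H  [+0.75429 -0.44097 +1.00000]
B = K⁻¹H; ‖b₁‖=1.276059, ‖b₂‖=1.276059; λ = 2/(‖b₁‖+‖b₂‖) = 0.783663, sign → tz>0 ⇒ λ=+0.783663
r₁ = λ·B[:,0] = (+0.78712,+0.17617,+0.59111); r₂ = λ·B[:,1] = (+0.04979,+0.93707,-0.34557)
r₃ = r₁×r₂ = (-0.61479,+0.30143,+0.72881); SVD([r₁ r₂ r₃]) → R = UVᵀ:
  R  [+0.78712 +0.04979 -0.61479]
  R  [+0.17617 +0.93707 +0.30143]
  R  [+0.59111 -0.34557 +0.72881]
t = (-0.14218, -0.13693, +0.78366) m
tr R = 2.453000; θ = arccos((tr R − 1)/2) = 0.757582 rad = 43.406°
axis k = ((R−Rᵀ)₃₂, (R−Rᵀ)₁₃, (R−Rᵀ)₂₁) / (2 sinθ) = (-0.470779, -0.877445, +0.091961)
rvec = θ·k = (-0.356654, -0.664737, +0.069668)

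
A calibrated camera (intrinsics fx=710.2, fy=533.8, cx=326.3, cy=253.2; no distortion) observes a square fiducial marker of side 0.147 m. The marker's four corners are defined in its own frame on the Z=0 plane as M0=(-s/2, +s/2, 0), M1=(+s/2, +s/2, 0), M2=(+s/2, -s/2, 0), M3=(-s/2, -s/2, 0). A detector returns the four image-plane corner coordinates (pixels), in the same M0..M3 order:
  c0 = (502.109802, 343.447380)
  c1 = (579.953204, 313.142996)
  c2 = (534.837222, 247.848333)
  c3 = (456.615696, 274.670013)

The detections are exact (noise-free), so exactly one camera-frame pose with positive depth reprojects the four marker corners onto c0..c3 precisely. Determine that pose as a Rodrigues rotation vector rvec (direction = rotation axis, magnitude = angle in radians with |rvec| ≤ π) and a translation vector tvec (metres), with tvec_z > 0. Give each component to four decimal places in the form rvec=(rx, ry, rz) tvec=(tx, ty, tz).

rvec=(-0.2139, -0.2836, -0.4114) tvec=(0.2881, 0.0814, 1.0617)

Intrinsics K: fx=710.2, fy=533.8, cx=326.3, cy=253.2
Marker side s = 0.147 m; corners in marker frame (Z=0):
  M0 = (-0.0735, +0.0735, 0)
  M1 = (+0.0735, +0.0735, 0)
  M2 = (+0.0735, -0.0735, 0)
  M3 = (-0.0735, -0.0735, 0)
Detected image corners:
  c0 = (502.109802, 343.447380) px
  c1 = (579.953204, 313.142996) px
  c2 = (534.837222, 247.848333) px
  c3 = (456.615696, 274.670013) px
Planar DLT: solve 8×8 A·h = b for H (H[2,2]=1):
  H  [+683.55512 +236.59599 +518.99389]
  H  [-107.34788 +415.07028 +294.12780]
  H  [+0.29459 -0.13807 +1.00000]
B = K⁻¹H; ‖b₁‖=0.941861, ‖b₂‖=0.941861; λ = 2/(‖b₁‖+‖b₂‖) = 1.061728, sign → tz>0 ⇒ λ=+1.061728
r₁ = λ·B[:,0] = (+0.87819,-0.36187,+0.31277); r₂ = λ·B[:,1] = (+0.42106,+0.89511,-0.14660)
r₃ = r₁×r₂ = (-0.22692,+0.26043,+0.93845); SVD([r₁ r₂ r₃]) → R = UVᵀ:
  R  [+0.87819 +0.42106 -0.22692]
  R  [-0.36187 +0.89511 +0.26043]
  R  [+0.31277 -0.14660 +0.93845]
t = (+0.28807, +0.08141, +1.06173) m
tr R = 2.711747; θ = arccos((tr R − 1)/2) = 0.543558 rad = 31.144°
axis k = ((R−Rᵀ)₃₂, (R−Rᵀ)₁₃, (R−Rᵀ)₂₁) / (2 sinθ) = (-0.393504, -0.521759, -0.756916)
rvec = θ·k = (-0.213893, -0.283606, -0.411428)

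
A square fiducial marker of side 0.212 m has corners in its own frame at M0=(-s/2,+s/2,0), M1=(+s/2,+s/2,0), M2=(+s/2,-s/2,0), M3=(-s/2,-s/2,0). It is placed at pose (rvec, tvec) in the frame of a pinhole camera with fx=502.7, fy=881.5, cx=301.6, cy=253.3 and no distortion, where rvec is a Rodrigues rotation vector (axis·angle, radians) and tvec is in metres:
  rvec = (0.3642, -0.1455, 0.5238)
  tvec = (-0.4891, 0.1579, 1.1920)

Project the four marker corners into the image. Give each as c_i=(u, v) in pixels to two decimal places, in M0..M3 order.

c0=(35.84, 395.93) c1=(119.32, 459.55) c2=(155.62, 343.86) c3=(68.98, 271.75)

Intrinsics K: fx=502.7, fy=881.5, cx=301.6, cy=253.3
Marker side s = 0.212 m; corners in marker frame (Z=0):
  M0 = (-0.1060, +0.1060, 0)
  M1 = (+0.1060, +0.1060, 0)
  M2 = (+0.1060, -0.1060, 0)
  M3 = (-0.1060, -0.1060, 0)
rvec = (0.3642, -0.1455, 0.5238), |rvec| = θ = 0.65435 rad = 37.492°
Rodrigues: sinθ=0.60865, 1−cosθ=0.20656; R = I + sinθ·[k]× + (1−cosθ)·[k]×²:
    [+0.85743 -0.51278 -0.04331]
    [+0.46165 +0.80365 -0.37553]
    [+0.22737 +0.30199 +0.92580]
t = (-0.4891, 0.1579, 1.1920) m
M0: Pc = R·M0+t = (-0.63434, +0.19415, +1.19991); u = 502.7·(-0.63434)/1.19991 + 301.6 = 35.8439, v = 881.5·(+0.19415)/1.19991 + 253.3 = 395.9319
M1: Pc = R·M1+t = (-0.45257, +0.29202, +1.24811); u = 502.7·(-0.45257)/1.24811 + 301.6 = 119.3205, v = 881.5·(+0.29202)/1.24811 + 253.3 = 459.5455
M2: Pc = R·M2+t = (-0.34386, +0.12165, +1.18409); u = 502.7·(-0.34386)/1.18409 + 301.6 = 155.6165, v = 881.5·(+0.12165)/1.18409 + 253.3 = 343.8609
M3: Pc = R·M3+t = (-0.52563, +0.02378, +1.13589); u = 502.7·(-0.52563)/1.13589 + 301.6 = 68.9750, v = 881.5·(+0.02378)/1.13589 + 253.3 = 271.7527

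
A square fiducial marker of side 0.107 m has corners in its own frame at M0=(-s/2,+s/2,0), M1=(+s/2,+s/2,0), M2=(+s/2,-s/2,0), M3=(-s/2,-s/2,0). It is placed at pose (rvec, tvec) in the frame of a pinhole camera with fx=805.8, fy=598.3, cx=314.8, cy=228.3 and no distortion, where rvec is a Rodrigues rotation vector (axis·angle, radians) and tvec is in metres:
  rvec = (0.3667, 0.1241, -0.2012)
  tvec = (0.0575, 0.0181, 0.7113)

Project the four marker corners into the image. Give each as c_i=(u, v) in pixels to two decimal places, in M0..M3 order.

Intrinsics K: fx=805.8, fy=598.3, cx=314.8, cy=228.3
Marker side s = 0.107 m; corners in marker frame (Z=0):
  M0 = (-0.0535, +0.0535, 0)
  M1 = (+0.0535, +0.0535, 0)
  M2 = (+0.0535, -0.0535, 0)
  M3 = (-0.0535, -0.0535, 0)
rvec = (0.3667, 0.1241, -0.2012), |rvec| = θ = 0.43629 rad = 24.998°
Rodrigues: sinθ=0.42258, 1−cosθ=0.09368; R = I + sinθ·[k]× + (1−cosθ)·[k]×²:
    [+0.97250 +0.21727 +0.08389]
    [-0.17248 +0.91390 -0.36746]
    [-0.15651 +0.34289 +0.92625]
t = (0.0575, 0.0181, 0.7113) m
M0: Pc = R·M0+t = (+0.01710, +0.07622, +0.73802); u = 805.8·(+0.01710)/0.73802 + 314.8 = 333.4655, v = 598.3·(+0.07622)/0.73802 + 228.3 = 290.0918
M1: Pc = R·M1+t = (+0.12115, +0.05777, +0.72127); u = 805.8·(+0.12115)/0.72127 + 314.8 = 450.1512, v = 598.3·(+0.05777)/0.72127 + 228.3 = 276.2174
M2: Pc = R·M2+t = (+0.09790, -0.04002, +0.68458); u = 805.8·(+0.09790)/0.68458 + 314.8 = 430.0404, v = 598.3·(-0.04002)/0.68458 + 228.3 = 193.3225
M3: Pc = R·M3+t = (-0.00615, -0.02157, +0.70133); u = 805.8·(-0.00615)/0.70133 + 314.8 = 307.7307, v = 598.3·(-0.02157)/0.70133 + 228.3 = 209.9021

c0=(333.47, 290.09) c1=(450.15, 276.22) c2=(430.04, 193.32) c3=(307.73, 209.90)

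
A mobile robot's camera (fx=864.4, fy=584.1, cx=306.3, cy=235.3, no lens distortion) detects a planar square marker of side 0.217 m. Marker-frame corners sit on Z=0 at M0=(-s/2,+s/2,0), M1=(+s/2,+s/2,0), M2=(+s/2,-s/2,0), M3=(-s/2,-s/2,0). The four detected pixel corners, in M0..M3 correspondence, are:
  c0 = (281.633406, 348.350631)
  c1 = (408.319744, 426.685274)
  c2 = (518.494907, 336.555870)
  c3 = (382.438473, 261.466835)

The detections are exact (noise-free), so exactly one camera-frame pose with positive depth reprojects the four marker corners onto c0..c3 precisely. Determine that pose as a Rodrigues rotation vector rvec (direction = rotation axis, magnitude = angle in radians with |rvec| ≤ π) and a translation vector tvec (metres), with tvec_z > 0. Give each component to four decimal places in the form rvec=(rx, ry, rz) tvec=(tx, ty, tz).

Intrinsics K: fx=864.4, fy=584.1, cx=306.3, cy=235.3
Marker side s = 0.217 m; corners in marker frame (Z=0):
  M0 = (-0.1085, +0.1085, 0)
  M1 = (+0.1085, +0.1085, 0)
  M2 = (+0.1085, -0.1085, 0)
  M3 = (-0.1085, -0.1085, 0)
Detected image corners:
  c0 = (281.633406, 348.350631) px
  c1 = (408.319744, 426.685274) px
  c2 = (518.494907, 336.555870) px
  c3 = (382.438473, 261.466835) px
Planar DLT: solve 8×8 A·h = b for H (H[2,2]=1):
  H  [+498.69403 -440.24484 +395.16313]
  H  [+261.73928 +446.70838 +342.69730]
  H  [-0.26762 +0.11379 +1.00000]
B = K⁻¹H; ‖b₁‖=0.912094, ‖b₂‖=0.912094; λ = 2/(‖b₁‖+‖b₂‖) = 1.096378, sign → tz>0 ⇒ λ=+1.096378
r₁ = λ·B[:,0] = (+0.73650,+0.60949,-0.29341); r₂ = λ·B[:,1] = (-0.60260,+0.78823,+0.12476)
r₃ = r₁×r₂ = (+0.30732,+0.08492,+0.94781); SVD([r₁ r₂ r₃]) → R = UVᵀ:
  R  [+0.73650 -0.60260 +0.30732]
  R  [+0.60949 +0.78823 +0.08492]
  R  [-0.29341 +0.12476 +0.94781]
t = (+0.11271, +0.20159, +1.09638) m
tr R = 2.472539; θ = arccos((tr R − 1)/2) = 0.743256 rad = 42.585°
axis k = ((R−Rᵀ)₃₂, (R−Rᵀ)₁₃, (R−Rᵀ)₂₁) / (2 sinθ) = (+0.029434, +0.443872, +0.895607)
rvec = θ·k = (+0.021877, +0.329910, +0.665665)

rvec=(0.0219, 0.3299, 0.6657) tvec=(0.1127, 0.2016, 1.0964)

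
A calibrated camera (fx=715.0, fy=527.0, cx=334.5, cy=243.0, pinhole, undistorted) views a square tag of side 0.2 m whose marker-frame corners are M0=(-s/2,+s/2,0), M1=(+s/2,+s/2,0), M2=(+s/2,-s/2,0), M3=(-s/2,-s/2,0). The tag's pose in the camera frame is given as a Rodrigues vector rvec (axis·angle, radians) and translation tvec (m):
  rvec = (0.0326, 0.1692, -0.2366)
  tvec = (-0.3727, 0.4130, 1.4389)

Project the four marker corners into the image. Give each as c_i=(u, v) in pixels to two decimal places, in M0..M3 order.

Intrinsics K: fx=715.0, fy=527.0, cx=334.5, cy=243.0
Marker side s = 0.2 m; corners in marker frame (Z=0):
  M0 = (-0.1000, +0.1000, 0)
  M1 = (+0.1000, +0.1000, 0)
  M2 = (+0.1000, -0.1000, 0)
  M3 = (-0.1000, -0.1000, 0)
rvec = (0.0326, 0.1692, -0.2366), |rvec| = θ = 0.29270 rad = 16.770°
Rodrigues: sinθ=0.28853, 1−cosθ=0.04253; R = I + sinθ·[k]× + (1−cosθ)·[k]×²:
    [+0.95800 +0.23597 +0.16297]
    [-0.23050 +0.97168 -0.05201]
    [-0.17062 +0.01226 +0.98526]
t = (-0.3727, 0.4130, 1.4389) m
M0: Pc = R·M0+t = (-0.44490, +0.53322, +1.45719); u = 715.0·(-0.44490)/1.45719 + 334.5 = 116.1994, v = 527.0·(+0.53322)/1.45719 + 243.0 = 435.8411
M1: Pc = R·M1+t = (-0.25330, +0.48712, +1.42306); u = 715.0·(-0.25330)/1.42306 + 334.5 = 207.2313, v = 527.0·(+0.48712)/1.42306 + 243.0 = 423.3934
M2: Pc = R·M2+t = (-0.30050, +0.29278, +1.42061); u = 715.0·(-0.30050)/1.42061 + 334.5 = 183.2582, v = 527.0·(+0.29278)/1.42061 + 243.0 = 351.6125
M3: Pc = R·M3+t = (-0.49210, +0.33888, +1.45474); u = 715.0·(-0.49210)/1.45474 + 334.5 = 92.6352, v = 527.0·(+0.33888)/1.45474 + 243.0 = 365.7649

c0=(116.20, 435.84) c1=(207.23, 423.39) c2=(183.26, 351.61) c3=(92.64, 365.76)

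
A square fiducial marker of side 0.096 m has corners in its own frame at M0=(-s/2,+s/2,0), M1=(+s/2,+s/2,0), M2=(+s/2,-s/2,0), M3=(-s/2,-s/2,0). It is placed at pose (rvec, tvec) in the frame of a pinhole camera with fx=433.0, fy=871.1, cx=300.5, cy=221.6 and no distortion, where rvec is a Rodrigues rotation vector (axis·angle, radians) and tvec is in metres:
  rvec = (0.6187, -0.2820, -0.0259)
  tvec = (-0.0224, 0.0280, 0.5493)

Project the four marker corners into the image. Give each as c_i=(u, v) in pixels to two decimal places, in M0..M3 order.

Intrinsics K: fx=433.0, fy=871.1, cx=300.5, cy=221.6
Marker side s = 0.096 m; corners in marker frame (Z=0):
  M0 = (-0.0480, +0.0480, 0)
  M1 = (+0.0480, +0.0480, 0)
  M2 = (+0.0480, -0.0480, 0)
  M3 = (-0.0480, -0.0480, 0)
rvec = (0.6187, -0.2820, -0.0259), |rvec| = θ = 0.68043 rad = 38.986°
Rodrigues: sinθ=0.62913, 1−cosθ=0.22270; R = I + sinθ·[k]× + (1−cosθ)·[k]×²:
    [+0.96143 -0.05998 -0.26845]
    [-0.10787 +0.81555 -0.56854]
    [+0.25303 +0.57556 +0.77763]
t = (-0.0224, 0.0280, 0.5493) m
M0: Pc = R·M0+t = (-0.07143, +0.07232, +0.56478); u = 433.0·(-0.07143)/0.56478 + 300.5 = 245.7390, v = 871.1·(+0.07232)/0.56478 + 221.6 = 333.1506
M1: Pc = R·M1+t = (+0.02087, +0.06197, +0.58907); u = 433.0·(+0.02087)/0.58907 + 300.5 = 315.8403, v = 871.1·(+0.06197)/0.58907 + 221.6 = 313.2374
M2: Pc = R·M2+t = (+0.02663, -0.01632, +0.53382); u = 433.0·(+0.02663)/0.53382 + 300.5 = 322.0984, v = 871.1·(-0.01632)/0.53382 + 221.6 = 194.9615
M3: Pc = R·M3+t = (-0.06567, -0.00597, +0.50953); u = 433.0·(-0.06567)/0.50953 + 300.5 = 244.6935, v = 871.1·(-0.00597)/0.50953 + 221.6 = 211.3955

c0=(245.74, 333.15) c1=(315.84, 313.24) c2=(322.10, 194.96) c3=(244.69, 211.40)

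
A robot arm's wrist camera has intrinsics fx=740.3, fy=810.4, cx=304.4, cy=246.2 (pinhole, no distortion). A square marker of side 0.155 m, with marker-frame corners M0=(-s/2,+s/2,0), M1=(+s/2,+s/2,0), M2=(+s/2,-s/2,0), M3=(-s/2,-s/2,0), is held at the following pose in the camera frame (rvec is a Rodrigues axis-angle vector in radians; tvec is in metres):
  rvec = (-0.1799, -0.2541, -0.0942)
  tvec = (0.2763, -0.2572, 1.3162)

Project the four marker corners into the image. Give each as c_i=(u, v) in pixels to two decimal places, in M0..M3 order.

c0=(425.85, 135.15) c1=(505.73, 131.87) c2=(492.11, 42.83) c3=(413.38, 43.32)

Intrinsics K: fx=740.3, fy=810.4, cx=304.4, cy=246.2
Marker side s = 0.155 m; corners in marker frame (Z=0):
  M0 = (-0.0775, +0.0775, 0)
  M1 = (+0.0775, +0.0775, 0)
  M2 = (+0.0775, -0.0775, 0)
  M3 = (-0.0775, -0.0775, 0)
rvec = (-0.1799, -0.2541, -0.0942), |rvec| = θ = 0.32528 rad = 18.637°
Rodrigues: sinθ=0.31957, 1−cosθ=0.05244; R = I + sinθ·[k]× + (1−cosθ)·[k]×²:
    [+0.96360 +0.11520 -0.24124]
    [-0.06989 +0.97956 +0.18861]
    [+0.25804 -0.16488 +0.95196]
t = (0.2763, -0.2572, 1.3162) m
M0: Pc = R·M0+t = (+0.21055, -0.17587, +1.28342); u = 740.3·(+0.21055)/1.28342 + 304.4 = 425.8482, v = 810.4·(-0.17587)/1.28342 + 246.2 = 135.1510
M1: Pc = R·M1+t = (+0.35991, -0.18670, +1.32342); u = 740.3·(+0.35991)/1.32342 + 304.4 = 505.7265, v = 810.4·(-0.18670)/1.32342 + 246.2 = 131.8734
M2: Pc = R·M2+t = (+0.34205, -0.33853, +1.34898); u = 740.3·(+0.34205)/1.34898 + 304.4 = 492.1129, v = 810.4·(-0.33853)/1.34898 + 246.2 = 42.8259
M3: Pc = R·M3+t = (+0.19269, -0.32770, +1.30898); u = 740.3·(+0.19269)/1.30898 + 304.4 = 413.3782, v = 810.4·(-0.32770)/1.30898 + 246.2 = 43.3187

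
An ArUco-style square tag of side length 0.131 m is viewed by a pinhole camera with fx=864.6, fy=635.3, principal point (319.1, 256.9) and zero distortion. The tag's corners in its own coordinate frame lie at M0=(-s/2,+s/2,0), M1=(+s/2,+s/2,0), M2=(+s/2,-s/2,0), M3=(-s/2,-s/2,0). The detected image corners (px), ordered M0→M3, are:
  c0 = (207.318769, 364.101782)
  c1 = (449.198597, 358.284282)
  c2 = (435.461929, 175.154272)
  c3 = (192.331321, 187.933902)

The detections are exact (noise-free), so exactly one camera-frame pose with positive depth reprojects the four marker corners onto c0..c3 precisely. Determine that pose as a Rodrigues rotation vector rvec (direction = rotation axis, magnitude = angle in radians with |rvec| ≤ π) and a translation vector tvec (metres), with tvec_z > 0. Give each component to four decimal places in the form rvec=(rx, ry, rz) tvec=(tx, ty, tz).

Intrinsics K: fx=864.6, fy=635.3, cx=319.1, cy=256.9
Marker side s = 0.131 m; corners in marker frame (Z=0):
  M0 = (-0.0655, +0.0655, 0)
  M1 = (+0.0655, +0.0655, 0)
  M2 = (+0.0655, -0.0655, 0)
  M3 = (-0.0655, -0.0655, 0)
Detected image corners:
  c0 = (207.318769, 364.101782) px
  c1 = (449.198597, 358.284282) px
  c2 = (435.461929, 175.154272) px
  c3 = (192.331321, 187.933902) px
Planar DLT: solve 8×8 A·h = b for H (H[2,2]=1):
  H  [+1757.12447 +127.93667 +318.77813]
  H  [-150.36572 +1386.24782 +271.79146]
  H  [-0.29290 +0.05672 +1.00000]
B = K⁻¹H; ‖b₁‖=2.163579, ‖b₂‖=2.163579; λ = 2/(‖b₁‖+‖b₂‖) = 0.462197, sign → tz>0 ⇒ λ=+0.462197
r₁ = λ·B[:,0] = (+0.98929,-0.05465,-0.13538); r₂ = λ·B[:,1] = (+0.05872,+0.99793,+0.02622)
r₃ = r₁×r₂ = (+0.13366,-0.03388,+0.99045); SVD([r₁ r₂ r₃]) → R = UVᵀ:
  R  [+0.98929 +0.05872 +0.13366]
  R  [-0.05465 +0.99793 -0.03388]
  R  [-0.13538 +0.02622 +0.99045]
t = (-0.00017, +0.01083, +0.46220) m
tr R = 2.977664; θ = arccos((tr R − 1)/2) = 0.149593 rad = 8.571°
axis k = ((R−Rᵀ)₃₂, (R−Rᵀ)₁₃, (R−Rᵀ)₂₁) / (2 sinθ) = (+0.201624, +0.902601, -0.380342)
rvec = θ·k = (+0.030162, +0.135023, -0.056897)

rvec=(0.0302, 0.1350, -0.0569) tvec=(-0.0002, 0.0108, 0.4622)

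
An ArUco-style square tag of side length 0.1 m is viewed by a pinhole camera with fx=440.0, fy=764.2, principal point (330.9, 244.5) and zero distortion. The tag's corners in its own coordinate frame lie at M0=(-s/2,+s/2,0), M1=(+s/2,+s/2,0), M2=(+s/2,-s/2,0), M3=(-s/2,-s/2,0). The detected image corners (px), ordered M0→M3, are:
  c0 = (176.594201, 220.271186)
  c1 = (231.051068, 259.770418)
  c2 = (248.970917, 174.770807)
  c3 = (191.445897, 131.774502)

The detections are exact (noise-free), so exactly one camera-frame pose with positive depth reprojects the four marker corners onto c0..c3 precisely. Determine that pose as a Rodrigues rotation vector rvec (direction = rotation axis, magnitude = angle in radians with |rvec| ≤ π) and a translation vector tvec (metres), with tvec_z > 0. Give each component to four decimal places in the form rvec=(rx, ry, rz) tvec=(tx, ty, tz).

rvec=(0.4612, 0.0011, 0.4191) tvec=(-0.1999, -0.0449, 0.7393)

Intrinsics K: fx=440.0, fy=764.2, cx=330.9, cy=244.5
Marker side s = 0.1 m; corners in marker frame (Z=0):
  M0 = (-0.0500, +0.0500, 0)
  M1 = (+0.0500, +0.0500, 0)
  M2 = (+0.0500, -0.0500, 0)
  M3 = (-0.0500, -0.0500, 0)
Detected image corners:
  c0 = (176.594201, 220.271186) px
  c1 = (231.051068, 259.770418) px
  c2 = (248.970917, 174.770807) px
  c3 = (191.445897, 131.774502) px
Planar DLT: solve 8×8 A·h = b for H (H[2,2]=1):
  H  [+585.99654 -40.00930 +211.95124]
  H  [+436.57857 +982.33187 +198.04362]
  H  [+0.12516 +0.58460 +1.00000]
B = K⁻¹H; ‖b₁‖=1.352683, ‖b₂‖=1.352683; λ = 2/(‖b₁‖+‖b₂‖) = 0.739272, sign → tz>0 ⇒ λ=+0.739272
r₁ = λ·B[:,0] = (+0.91499,+0.39273,+0.09253); r₂ = λ·B[:,1] = (-0.39224,+0.81202,+0.43218)
r₃ = r₁×r₂ = (+0.09460,-0.43173,+0.89703); SVD([r₁ r₂ r₃]) → R = UVᵀ:
  R  [+0.91499 -0.39224 +0.09460]
  R  [+0.39273 +0.81202 -0.43173]
  R  [+0.09253 +0.43218 +0.89703]
t = (-0.19985, -0.04494, +0.73927) m
tr R = 2.624030; θ = arccos((tr R − 1)/2) = 0.623200 rad = 35.707°
axis k = ((R−Rᵀ)₃₂, (R−Rᵀ)₁₃, (R−Rᵀ)₂₁) / (2 sinθ) = (+0.740108, +0.001776, +0.672486)
rvec = θ·k = (+0.461235, +0.001107, +0.419093)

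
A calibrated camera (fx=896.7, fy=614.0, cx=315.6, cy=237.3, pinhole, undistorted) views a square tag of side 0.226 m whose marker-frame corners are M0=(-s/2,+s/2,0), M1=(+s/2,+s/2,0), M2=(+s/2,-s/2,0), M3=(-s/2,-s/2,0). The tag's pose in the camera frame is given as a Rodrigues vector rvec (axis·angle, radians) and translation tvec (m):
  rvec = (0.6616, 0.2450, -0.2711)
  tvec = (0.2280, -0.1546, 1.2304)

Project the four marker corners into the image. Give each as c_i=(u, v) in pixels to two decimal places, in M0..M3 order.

c0=(422.66, 214.18) c1=(579.18, 194.31) c2=(551.22, 96.66) c3=(379.56, 124.31)

Intrinsics K: fx=896.7, fy=614.0, cx=315.6, cy=237.3
Marker side s = 0.226 m; corners in marker frame (Z=0):
  M0 = (-0.1130, +0.1130, 0)
  M1 = (+0.1130, +0.1130, 0)
  M2 = (+0.1130, -0.1130, 0)
  M3 = (-0.1130, -0.1130, 0)
rvec = (0.6616, 0.2450, -0.2711), |rvec| = θ = 0.75580 rad = 43.304°
Rodrigues: sinθ=0.68587, 1−cosθ=0.27228; R = I + sinθ·[k]× + (1−cosθ)·[k]×²:
    [+0.93636 +0.32328 +0.13684]
    [-0.16876 +0.75633 -0.63205]
    [-0.30782 +0.56873 +0.76275]
t = (0.2280, -0.1546, 1.2304) m
M0: Pc = R·M0+t = (+0.15872, -0.05006, +1.32945); u = 896.7·(+0.15872)/1.32945 + 315.6 = 422.6562, v = 614.0·(-0.05006)/1.32945 + 237.3 = 214.1778
M1: Pc = R·M1+t = (+0.37034, -0.08820, +1.25988); u = 896.7·(+0.37034)/1.25988 + 315.6 = 579.1824, v = 614.0·(-0.08820)/1.25988 + 237.3 = 194.3141
M2: Pc = R·M2+t = (+0.29728, -0.25914, +1.13135); u = 896.7·(+0.29728)/1.13135 + 315.6 = 551.2206, v = 614.0·(-0.25914)/1.13135 + 237.3 = 96.6636
M3: Pc = R·M3+t = (+0.08566, -0.22100, +1.20092); u = 896.7·(+0.08566)/1.20092 + 315.6 = 379.5614, v = 614.0·(-0.22100)/1.20092 + 237.3 = 124.3100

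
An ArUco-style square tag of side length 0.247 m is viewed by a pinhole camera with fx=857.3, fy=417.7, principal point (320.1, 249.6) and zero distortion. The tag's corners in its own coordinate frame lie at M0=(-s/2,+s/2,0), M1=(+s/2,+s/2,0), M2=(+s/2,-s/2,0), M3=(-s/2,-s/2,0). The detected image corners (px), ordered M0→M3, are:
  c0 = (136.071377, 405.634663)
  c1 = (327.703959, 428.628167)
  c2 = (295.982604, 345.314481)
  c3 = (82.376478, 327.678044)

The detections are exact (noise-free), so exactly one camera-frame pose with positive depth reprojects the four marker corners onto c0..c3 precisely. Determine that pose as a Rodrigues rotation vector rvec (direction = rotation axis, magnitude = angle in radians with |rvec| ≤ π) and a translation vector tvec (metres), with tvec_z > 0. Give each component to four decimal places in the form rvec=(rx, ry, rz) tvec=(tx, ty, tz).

rvec=(0.5251, 0.3892, -0.0302) tvec=(-0.1218, 0.2855, 0.9221)

Intrinsics K: fx=857.3, fy=417.7, cx=320.1, cy=249.6
Marker side s = 0.247 m; corners in marker frame (Z=0):
  M0 = (-0.1235, +0.1235, 0)
  M1 = (+0.1235, +0.1235, 0)
  M2 = (+0.1235, -0.1235, 0)
  M3 = (-0.1235, -0.1235, 0)
Detected image corners:
  c0 = (136.071377, 405.634663) px
  c1 = (327.703959, 428.628167) px
  c2 = (295.982604, 345.314481) px
  c3 = (82.376478, 327.678044) px
Planar DLT: solve 8×8 A·h = b for H (H[2,2]=1):
  H  [+733.04776 +285.33538 +206.89870]
  H  [-68.10680 +523.20384 +378.91786]
  H  [-0.40087 +0.52355 +1.00000]
B = K⁻¹H; ‖b₁‖=1.084464, ‖b₂‖=1.084464; λ = 2/(‖b₁‖+‖b₂‖) = 0.922114, sign → tz>0 ⇒ λ=+0.922114
r₁ = λ·B[:,0] = (+0.92649,+0.07054,-0.36965); r₂ = λ·B[:,1] = (+0.12665,+0.86654,+0.48278)
r₃ = r₁×r₂ = (+0.35437,-0.49410,+0.79390); SVD([r₁ r₂ r₃]) → R = UVᵀ:
  R  [+0.92649 +0.12665 +0.35437]
  R  [+0.07054 +0.86654 -0.49410]
  R  [-0.36965 +0.48278 +0.79390]
t = (-0.12176, +0.28548, +0.92211) m
tr R = 2.586931; θ = arccos((tr R − 1)/2) = 0.654314 rad = 37.489°
axis k = ((R−Rᵀ)₃₂, (R−Rᵀ)₁₃, (R−Rᵀ)₂₁) / (2 sinθ) = (+0.802543, +0.594810, -0.046098)
rvec = θ·k = (+0.525116, +0.389193, -0.030163)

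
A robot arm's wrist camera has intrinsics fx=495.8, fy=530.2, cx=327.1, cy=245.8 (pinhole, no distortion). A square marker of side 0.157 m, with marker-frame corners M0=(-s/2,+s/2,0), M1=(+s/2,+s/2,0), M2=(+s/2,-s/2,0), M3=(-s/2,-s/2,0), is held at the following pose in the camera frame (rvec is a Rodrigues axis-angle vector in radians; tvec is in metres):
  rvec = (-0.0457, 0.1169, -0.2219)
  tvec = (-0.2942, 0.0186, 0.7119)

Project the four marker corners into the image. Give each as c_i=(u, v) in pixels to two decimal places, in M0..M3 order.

c0=(82.52, 329.13) c1=(184.37, 304.73) c2=(162.36, 189.37) c3=(62.32, 216.22)

Intrinsics K: fx=495.8, fy=530.2, cx=327.1, cy=245.8
Marker side s = 0.157 m; corners in marker frame (Z=0):
  M0 = (-0.0785, +0.0785, 0)
  M1 = (+0.0785, +0.0785, 0)
  M2 = (+0.0785, -0.0785, 0)
  M3 = (-0.0785, -0.0785, 0)
rvec = (-0.0457, 0.1169, -0.2219), |rvec| = θ = 0.25494 rad = 14.607°
Rodrigues: sinθ=0.25219, 1−cosθ=0.03232; R = I + sinθ·[k]× + (1−cosθ)·[k]×²:
    [+0.96872 +0.21685 +0.12068]
    [-0.22216 +0.97447 +0.03231]
    [-0.11059 -0.05811 +0.99217]
t = (-0.2942, 0.0186, 0.7119) m
M0: Pc = R·M0+t = (-0.35322, +0.11254, +0.71602); u = 495.8·(-0.35322)/0.71602 + 327.1 = 82.5157, v = 530.2·(+0.11254)/0.71602 + 245.8 = 329.1308
M1: Pc = R·M1+t = (-0.20113, +0.07766, +0.69866); u = 495.8·(-0.20113)/0.69866 + 327.1 = 184.3664, v = 530.2·(+0.07766)/0.69866 + 245.8 = 304.7324
M2: Pc = R·M2+t = (-0.23518, -0.07534, +0.70778); u = 495.8·(-0.23518)/0.70778 + 327.1 = 162.3576, v = 530.2·(-0.07534)/0.70778 + 245.8 = 189.3656
M3: Pc = R·M3+t = (-0.38727, -0.04046, +0.72514); u = 495.8·(-0.38727)/0.72514 + 327.1 = 62.3151, v = 530.2·(-0.04046)/0.72514 + 245.8 = 216.2195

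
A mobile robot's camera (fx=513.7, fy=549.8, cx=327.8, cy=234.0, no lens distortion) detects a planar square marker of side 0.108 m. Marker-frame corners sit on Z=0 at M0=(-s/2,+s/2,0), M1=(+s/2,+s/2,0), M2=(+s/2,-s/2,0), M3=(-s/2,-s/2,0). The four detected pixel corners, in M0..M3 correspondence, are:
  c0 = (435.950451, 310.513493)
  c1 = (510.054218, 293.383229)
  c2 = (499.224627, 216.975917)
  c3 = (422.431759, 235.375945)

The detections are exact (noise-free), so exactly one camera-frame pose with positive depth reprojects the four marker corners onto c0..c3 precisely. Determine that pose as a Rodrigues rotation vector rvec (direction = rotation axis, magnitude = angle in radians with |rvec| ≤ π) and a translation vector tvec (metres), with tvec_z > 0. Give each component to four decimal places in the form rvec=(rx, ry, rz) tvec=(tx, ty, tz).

Intrinsics K: fx=513.7, fy=549.8, cx=327.8, cy=234.0
Marker side s = 0.108 m; corners in marker frame (Z=0):
  M0 = (-0.0540, +0.0540, 0)
  M1 = (+0.0540, +0.0540, 0)
  M2 = (+0.0540, -0.0540, 0)
  M3 = (-0.0540, -0.0540, 0)
Detected image corners:
  c0 = (435.950451, 310.513493) px
  c1 = (510.054218, 293.383229) px
  c2 = (499.224627, 216.975917) px
  c3 = (422.431759, 235.375945) px
Planar DLT: solve 8×8 A·h = b for H (H[2,2]=1):
  H  [+663.36836 +272.51006 +466.87503]
  H  [-184.17602 +791.91094 +264.79800]
  H  [-0.07495 +0.34211 +1.00000]
B = K⁻¹H; ‖b₁‖=1.375096, ‖b₂‖=1.375096; λ = 2/(‖b₁‖+‖b₂‖) = 0.727222, sign → tz>0 ⇒ λ=+0.727222
r₁ = λ·B[:,0] = (+0.97388,-0.22041,-0.05451); r₂ = λ·B[:,1] = (+0.22702,+0.94158,+0.24879)
r₃ = r₁×r₂ = (-0.00351,-0.25467,+0.96702); SVD([r₁ r₂ r₃]) → R = UVᵀ:
  R  [+0.97388 +0.22702 -0.00351]
  R  [-0.22041 +0.94158 -0.25467]
  R  [-0.05451 +0.24879 +0.96702]
t = (+0.19688, +0.04074, +0.72722) m
tr R = 2.882481; θ = arccos((tr R − 1)/2) = 0.344512 rad = 19.739°
axis k = ((R−Rᵀ)₃₂, (R−Rᵀ)₁₃, (R−Rᵀ)₂₁) / (2 sinθ) = (+0.745336, +0.075496, -0.662400)
rvec = θ·k = (+0.256777, +0.026009, -0.228205)

rvec=(0.2568, 0.0260, -0.2282) tvec=(0.1969, 0.0407, 0.7272)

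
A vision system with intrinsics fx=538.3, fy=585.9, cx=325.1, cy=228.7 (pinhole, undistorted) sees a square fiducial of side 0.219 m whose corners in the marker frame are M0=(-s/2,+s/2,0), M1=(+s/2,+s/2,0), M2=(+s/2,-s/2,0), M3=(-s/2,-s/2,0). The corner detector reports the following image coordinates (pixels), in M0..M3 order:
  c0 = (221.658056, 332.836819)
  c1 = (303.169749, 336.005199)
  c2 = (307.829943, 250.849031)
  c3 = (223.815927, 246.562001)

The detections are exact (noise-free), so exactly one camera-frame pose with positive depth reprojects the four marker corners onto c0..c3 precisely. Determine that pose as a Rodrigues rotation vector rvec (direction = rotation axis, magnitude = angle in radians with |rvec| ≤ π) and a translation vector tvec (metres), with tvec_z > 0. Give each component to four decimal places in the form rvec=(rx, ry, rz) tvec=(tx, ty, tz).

rvec=(0.2045, -0.0713, 0.0574) tvec=(-0.1616, 0.1552, 1.4311)

Intrinsics K: fx=538.3, fy=585.9, cx=325.1, cy=228.7
Marker side s = 0.219 m; corners in marker frame (Z=0):
  M0 = (-0.1095, +0.1095, 0)
  M1 = (+0.1095, +0.1095, 0)
  M2 = (+0.1095, -0.1095, 0)
  M3 = (-0.1095, -0.1095, 0)
Detected image corners:
  c0 = (221.658056, 332.836819) px
  c1 = (303.169749, 336.005199) px
  c2 = (307.829943, 250.849031) px
  c3 = (223.815927, 246.562001) px
Planar DLT: solve 8×8 A·h = b for H (H[2,2]=1):
  H  [+391.95318 +21.44598 +264.33463]
  H  [+32.57870 +432.27525 +292.23242]
  H  [+0.05349 +0.14026 +1.00000]
B = K⁻¹H; ‖b₁‖=0.698742, ‖b₂‖=0.698742; λ = 2/(‖b₁‖+‖b₂‖) = 1.431144, sign → tz>0 ⇒ λ=+1.431144
r₁ = λ·B[:,0] = (+0.99583,+0.04970,+0.07656); r₂ = λ·B[:,1] = (-0.06421,+0.97754,+0.20074)
r₃ = r₁×r₂ = (-0.06486,-0.20481,+0.97665); SVD([r₁ r₂ r₃]) → R = UVᵀ:
  R  [+0.99583 -0.06421 -0.06486]
  R  [+0.04970 +0.97754 -0.20481]
  R  [+0.07656 +0.20074 +0.97665]
t = (-0.16155, +0.15519, +1.43114) m
tr R = 2.950014; θ = arccos((tr R − 1)/2) = 0.224043 rad = 12.837°
axis k = ((R−Rᵀ)₃₂, (R−Rᵀ)₁₃, (R−Rᵀ)₂₁) / (2 sinθ) = (+0.912686, -0.318256, +0.256354)
rvec = θ·k = (+0.204481, -0.071303, +0.057434)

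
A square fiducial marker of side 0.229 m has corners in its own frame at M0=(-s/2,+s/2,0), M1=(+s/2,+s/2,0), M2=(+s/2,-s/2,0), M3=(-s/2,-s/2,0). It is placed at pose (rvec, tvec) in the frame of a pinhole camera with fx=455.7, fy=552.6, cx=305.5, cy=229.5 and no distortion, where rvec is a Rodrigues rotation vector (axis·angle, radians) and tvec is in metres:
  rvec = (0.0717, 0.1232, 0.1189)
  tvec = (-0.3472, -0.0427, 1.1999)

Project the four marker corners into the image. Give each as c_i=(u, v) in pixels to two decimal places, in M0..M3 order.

Intrinsics K: fx=455.7, fy=552.6, cx=305.5, cy=229.5
Marker side s = 0.229 m; corners in marker frame (Z=0):
  M0 = (-0.1145, +0.1145, 0)
  M1 = (+0.1145, +0.1145, 0)
  M2 = (+0.1145, -0.1145, 0)
  M3 = (-0.1145, -0.1145, 0)
rvec = (0.0717, 0.1232, 0.1189), |rvec| = θ = 0.18562 rad = 10.635°
Rodrigues: sinθ=0.18456, 1−cosθ=0.01718; R = I + sinθ·[k]× + (1−cosθ)·[k]×²:
    [+0.98538 -0.11381 +0.12674]
    [+0.12262 +0.99039 -0.06399]
    [-0.11824 +0.07859 +0.98987]
t = (-0.3472, -0.0427, 1.1999) m
M0: Pc = R·M0+t = (-0.47306, +0.05666, +1.22244); u = 455.7·(-0.47306)/1.22244 + 305.5 = 129.1535, v = 552.6·(+0.05666)/1.22244 + 229.5 = 255.1127
M1: Pc = R·M1+t = (-0.24741, +0.08474, +1.19536); u = 455.7·(-0.24741)/1.19536 + 305.5 = 211.1832, v = 552.6·(+0.08474)/1.19536 + 229.5 = 268.6741
M2: Pc = R·M2+t = (-0.22134, -0.14206, +1.17736); u = 455.7·(-0.22134)/1.17736 + 305.5 = 219.8293, v = 552.6·(-0.14206)/1.17736 + 229.5 = 162.8239
M3: Pc = R·M3+t = (-0.44699, -0.17014, +1.20444); u = 455.7·(-0.44699)/1.20444 + 305.5 = 136.3795, v = 552.6·(-0.17014)/1.20444 + 229.5 = 151.4395

c0=(129.15, 255.11) c1=(211.18, 268.67) c2=(219.83, 162.82) c3=(136.38, 151.44)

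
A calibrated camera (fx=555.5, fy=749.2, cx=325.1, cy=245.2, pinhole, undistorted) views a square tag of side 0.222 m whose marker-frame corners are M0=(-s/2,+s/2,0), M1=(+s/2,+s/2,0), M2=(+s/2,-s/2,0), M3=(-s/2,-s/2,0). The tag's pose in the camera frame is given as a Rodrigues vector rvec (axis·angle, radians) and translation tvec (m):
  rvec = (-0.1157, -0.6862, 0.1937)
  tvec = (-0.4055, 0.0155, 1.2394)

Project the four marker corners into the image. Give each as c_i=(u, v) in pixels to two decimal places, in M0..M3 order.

c0=(81.62, 310.17) c1=(179.89, 331.04) c2=(196.96, 206.29) c3=(103.76, 171.71)

Intrinsics K: fx=555.5, fy=749.2, cx=325.1, cy=245.2
Marker side s = 0.222 m; corners in marker frame (Z=0):
  M0 = (-0.1110, +0.1110, 0)
  M1 = (+0.1110, +0.1110, 0)
  M2 = (+0.1110, -0.1110, 0)
  M3 = (-0.1110, -0.1110, 0)
rvec = (-0.1157, -0.6862, 0.1937), |rvec| = θ = 0.72234 rad = 41.387°
Rodrigues: sinθ=0.66114, 1−cosθ=0.24974; R = I + sinθ·[k]× + (1−cosθ)·[k]×²:
    [+0.75667 -0.13929 -0.63879]
    [+0.21529 +0.97563 +0.04228]
    [+0.61734 -0.16952 +0.76822]
t = (-0.4055, 0.0155, 1.2394) m
M0: Pc = R·M0+t = (-0.50495, +0.09990, +1.15206); u = 555.5·(-0.50495)/1.15206 + 325.1 = 81.6226, v = 749.2·(+0.09990)/1.15206 + 245.2 = 310.1652
M1: Pc = R·M1+t = (-0.33697, +0.14769, +1.28911); u = 555.5·(-0.33697)/1.28911 + 325.1 = 179.8931, v = 749.2·(+0.14769)/1.28911 + 245.2 = 331.0355
M2: Pc = R·M2+t = (-0.30605, -0.06890, +1.32674); u = 555.5·(-0.30605)/1.32674 + 325.1 = 196.9588, v = 749.2·(-0.06890)/1.32674 + 245.2 = 206.2937
M3: Pc = R·M3+t = (-0.47403, -0.11669, +1.18969); u = 555.5·(-0.47403)/1.18969 + 325.1 = 103.7628, v = 749.2·(-0.11669)/1.18969 + 245.2 = 171.7137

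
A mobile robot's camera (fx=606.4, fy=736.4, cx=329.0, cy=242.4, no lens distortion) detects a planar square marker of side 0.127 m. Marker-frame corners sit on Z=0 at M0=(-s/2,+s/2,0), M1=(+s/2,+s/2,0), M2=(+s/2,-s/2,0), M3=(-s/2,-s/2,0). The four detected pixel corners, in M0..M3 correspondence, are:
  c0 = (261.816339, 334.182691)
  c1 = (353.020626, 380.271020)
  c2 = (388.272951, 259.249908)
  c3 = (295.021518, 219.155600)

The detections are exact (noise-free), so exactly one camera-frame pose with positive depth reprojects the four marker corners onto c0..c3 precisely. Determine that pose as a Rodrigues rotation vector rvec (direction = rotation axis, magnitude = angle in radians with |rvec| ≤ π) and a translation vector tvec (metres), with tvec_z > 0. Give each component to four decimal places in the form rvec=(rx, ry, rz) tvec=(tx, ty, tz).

rvec=(-0.0354, 0.3099, 0.3382) tvec=(-0.0070, 0.0561, 0.7468)

Intrinsics K: fx=606.4, fy=736.4, cx=329.0, cy=242.4
Marker side s = 0.127 m; corners in marker frame (Z=0):
  M0 = (-0.0635, +0.0635, 0)
  M1 = (+0.0635, +0.0635, 0)
  M2 = (+0.0635, -0.0635, 0)
  M3 = (-0.0635, -0.0635, 0)
Detected image corners:
  c0 = (261.816339, 334.182691) px
  c1 = (353.020626, 380.271020) px
  c2 = (388.272951, 259.249908) px
  c3 = (295.021518, 219.155600) px
Planar DLT: solve 8×8 A·h = b for H (H[2,2]=1):
  H  [+593.66233 -261.77399 +323.31182]
  H  [+217.55460 +935.63540 +297.74309]
  H  [-0.40837 +0.02322 +1.00000]
B = K⁻¹H; ‖b₁‖=1.338981, ‖b₂‖=1.338981; λ = 2/(‖b₁‖+‖b₂‖) = 0.746837, sign → tz>0 ⇒ λ=+0.746837
r₁ = λ·B[:,0] = (+0.89662,+0.32103,-0.30499); r₂ = λ·B[:,1] = (-0.33181,+0.94319,+0.01734)
r₃ = r₁×r₂ = (+0.29323,+0.08565,+0.95220); SVD([r₁ r₂ r₃]) → R = UVᵀ:
  R  [+0.89662 -0.33181 +0.29323]
  R  [+0.32103 +0.94319 +0.08565]
  R  [-0.30499 +0.01734 +0.95220]
t = (-0.00701, +0.05613, +0.74684) m
tr R = 2.792005; θ = arccos((tr R − 1)/2) = 0.460112 rad = 26.362°
axis k = ((R−Rᵀ)₃₂, (R−Rᵀ)₁₃, (R−Rᵀ)₂₁) / (2 sinθ) = (-0.076917, +0.673587, +0.735095)
rvec = θ·k = (-0.035390, +0.309926, +0.338226)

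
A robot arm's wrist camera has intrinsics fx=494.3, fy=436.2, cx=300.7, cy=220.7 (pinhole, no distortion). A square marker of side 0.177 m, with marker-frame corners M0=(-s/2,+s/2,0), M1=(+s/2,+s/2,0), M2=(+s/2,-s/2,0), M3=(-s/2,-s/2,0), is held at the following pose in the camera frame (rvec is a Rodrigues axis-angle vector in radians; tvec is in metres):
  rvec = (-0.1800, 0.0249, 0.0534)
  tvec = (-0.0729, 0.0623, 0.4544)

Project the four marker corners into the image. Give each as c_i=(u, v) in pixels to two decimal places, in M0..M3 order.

c0=(114.58, 363.79) c1=(312.66, 374.51) c2=(322.21, 201.91) c3=(137.24, 193.81)

Intrinsics K: fx=494.3, fy=436.2, cx=300.7, cy=220.7
Marker side s = 0.177 m; corners in marker frame (Z=0):
  M0 = (-0.0885, +0.0885, 0)
  M1 = (+0.0885, +0.0885, 0)
  M2 = (+0.0885, -0.0885, 0)
  M3 = (-0.0885, -0.0885, 0)
rvec = (-0.1800, 0.0249, 0.0534), |rvec| = θ = 0.18940 rad = 10.852°
Rodrigues: sinθ=0.18827, 1−cosθ=0.01788; R = I + sinθ·[k]× + (1−cosθ)·[k]×²:
    [+0.99827 -0.05532 +0.01996]
    [+0.05085 +0.98243 +0.17959]
    [-0.02954 -0.17826 +0.98354]
t = (-0.0729, 0.0623, 0.4544) m
M0: Pc = R·M0+t = (-0.16614, +0.14474, +0.44124); u = 494.3·(-0.16614)/0.44124 + 300.7 = 114.5781, v = 436.2·(+0.14474)/0.44124 + 220.7 = 363.7920
M1: Pc = R·M1+t = (+0.01055, +0.15374, +0.43601); u = 494.3·(+0.01055)/0.43601 + 300.7 = 312.6620, v = 436.2·(+0.15374)/0.43601 + 220.7 = 374.5120
M2: Pc = R·M2+t = (+0.02034, -0.02014, +0.46756); u = 494.3·(+0.02034)/0.46756 + 300.7 = 322.2056, v = 436.2·(-0.02014)/0.46756 + 220.7 = 201.9064
M3: Pc = R·M3+t = (-0.15635, -0.02914, +0.47279); u = 494.3·(-0.15635)/0.47279 + 300.7 = 137.2355, v = 436.2·(-0.02914)/0.47279 + 220.7 = 193.8109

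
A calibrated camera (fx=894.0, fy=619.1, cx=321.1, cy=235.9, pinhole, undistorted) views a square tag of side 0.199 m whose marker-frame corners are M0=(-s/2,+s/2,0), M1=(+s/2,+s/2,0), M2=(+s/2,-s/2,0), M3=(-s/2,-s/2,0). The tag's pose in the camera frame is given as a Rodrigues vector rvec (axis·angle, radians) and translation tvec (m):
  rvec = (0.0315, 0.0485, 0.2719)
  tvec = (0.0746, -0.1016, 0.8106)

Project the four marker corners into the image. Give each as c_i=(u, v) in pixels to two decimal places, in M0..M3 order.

Intrinsics K: fx=894.0, fy=619.1, cx=321.1, cy=235.9
Marker side s = 0.199 m; corners in marker frame (Z=0):
  M0 = (-0.0995, +0.0995, 0)
  M1 = (+0.0995, +0.0995, 0)
  M2 = (+0.0995, -0.0995, 0)
  M3 = (-0.0995, -0.0995, 0)
rvec = (0.0315, 0.0485, 0.2719), |rvec| = θ = 0.27798 rad = 15.927°
Rodrigues: sinθ=0.27442, 1−cosθ=0.03839; R = I + sinθ·[k]× + (1−cosθ)·[k]×²:
    [+0.96210 -0.26765 +0.05213]
    [+0.26917 +0.96278 -0.02454]
    [-0.04362 +0.03765 +0.99834]
t = (0.0746, -0.1016, 0.8106) m
M0: Pc = R·M0+t = (-0.04776, -0.03259, +0.81869); u = 894.0·(-0.04776)/0.81869 + 321.1 = 268.9455, v = 619.1·(-0.03259)/0.81869 + 235.9 = 211.2582
M1: Pc = R·M1+t = (+0.14370, +0.02098, +0.81001); u = 894.0·(+0.14370)/0.81001 + 321.1 = 479.6989, v = 619.1·(+0.02098)/0.81001 + 235.9 = 251.9346
M2: Pc = R·M2+t = (+0.19696, -0.17061, +0.80251); u = 894.0·(+0.19696)/0.80251 + 321.1 = 540.5143, v = 619.1·(-0.17061)/0.80251 + 235.9 = 104.2796
M3: Pc = R·M3+t = (+0.00550, -0.22418, +0.81119); u = 894.0·(+0.00550)/0.81119 + 321.1 = 327.1637, v = 619.1·(-0.22418)/0.81119 + 235.9 = 64.8076

c0=(268.95, 211.26) c1=(479.70, 251.93) c2=(540.51, 104.28) c3=(327.16, 64.81)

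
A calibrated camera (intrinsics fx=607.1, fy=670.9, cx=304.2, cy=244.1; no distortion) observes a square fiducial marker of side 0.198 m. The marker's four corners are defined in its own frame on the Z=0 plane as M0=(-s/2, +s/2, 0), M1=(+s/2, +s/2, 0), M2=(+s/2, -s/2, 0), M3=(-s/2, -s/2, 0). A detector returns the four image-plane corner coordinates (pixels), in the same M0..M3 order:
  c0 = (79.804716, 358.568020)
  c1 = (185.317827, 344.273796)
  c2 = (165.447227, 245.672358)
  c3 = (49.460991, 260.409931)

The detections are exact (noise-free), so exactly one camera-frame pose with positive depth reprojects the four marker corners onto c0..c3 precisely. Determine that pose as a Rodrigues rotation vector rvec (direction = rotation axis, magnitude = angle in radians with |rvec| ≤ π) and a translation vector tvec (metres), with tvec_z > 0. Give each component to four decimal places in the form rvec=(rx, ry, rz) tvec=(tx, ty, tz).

rvec=(0.5345, -0.0804, -0.0992) tvec=(-0.3310, 0.0986, 1.0958)

Intrinsics K: fx=607.1, fy=670.9, cx=304.2, cy=244.1
Marker side s = 0.198 m; corners in marker frame (Z=0):
  M0 = (-0.0990, +0.0990, 0)
  M1 = (+0.0990, +0.0990, 0)
  M2 = (+0.0990, -0.0990, 0)
  M3 = (-0.0990, -0.0990, 0)
Detected image corners:
  c0 = (79.804716, 358.568020) px
  c1 = (185.317827, 344.273796) px
  c2 = (165.447227, 245.672358) px
  c3 = (49.460991, 260.409931) px
Planar DLT: solve 8×8 A·h = b for H (H[2,2]=1):
  H  [+563.65896 +182.74323 +120.84134]
  H  [-59.30803 +638.05646 +304.47273]
  H  [+0.04617 +0.46714 +1.00000]
B = K⁻¹H; ‖b₁‖=0.912573, ‖b₂‖=0.912573; λ = 2/(‖b₁‖+‖b₂‖) = 1.095803, sign → tz>0 ⇒ λ=+1.095803
r₁ = λ·B[:,0] = (+0.99204,-0.11528,+0.05059); r₂ = λ·B[:,1] = (+0.07335,+0.85591,+0.51189)
r₃ = r₁×r₂ = (-0.10231,-0.50411,+0.85756); SVD([r₁ r₂ r₃]) → R = UVᵀ:
  R  [+0.99204 +0.07335 -0.10231]
  R  [-0.11528 +0.85591 -0.50411]
  R  [+0.05059 +0.51189 +0.85756]
t = (-0.33096, +0.09861, +1.09580) m
tr R = 2.705515; θ = arccos((tr R − 1)/2) = 0.549554 rad = 31.487°
axis k = ((R−Rᵀ)₃₂, (R−Rᵀ)₁₃, (R−Rᵀ)₂₁) / (2 sinθ) = (+0.972610, -0.146367, -0.180574)
rvec = θ·k = (+0.534501, -0.080437, -0.099235)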